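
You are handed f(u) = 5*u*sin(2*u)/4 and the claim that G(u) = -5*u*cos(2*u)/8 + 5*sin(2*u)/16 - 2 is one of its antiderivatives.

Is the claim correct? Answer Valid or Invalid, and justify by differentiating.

d/du[G] = 5*u*sin(2*u)/4
This equals f(u) exactly, so the claim holds.

Valid. The derivative of G reproduces f.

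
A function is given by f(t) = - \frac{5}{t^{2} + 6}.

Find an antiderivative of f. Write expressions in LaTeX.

An antiderivative is F(t) = - \frac{5 \sqrt{6} \operatorname{atan}{\left(\frac{\sqrt{6} t}{6} \right)}}{6}.

Differentiate the proposed F(t) back; it has to land on f(t) exactly.
Check: d/dt[- \frac{5 \sqrt{6} \operatorname{atan}{\left(\frac{\sqrt{6} t}{6} \right)}}{6}] = - \frac{5}{t^{2} + 6} = f(t).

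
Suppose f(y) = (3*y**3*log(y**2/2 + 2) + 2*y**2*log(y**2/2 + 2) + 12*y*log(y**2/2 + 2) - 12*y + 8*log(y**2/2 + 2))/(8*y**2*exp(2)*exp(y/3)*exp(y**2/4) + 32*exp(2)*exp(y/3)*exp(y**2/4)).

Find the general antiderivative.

f has the shape u'v + uv' for u = -3*exp(-y**2/4 - y/3 - 2)/4 and v = log(y**2/2 + 2) — it is the derivative of the product u*v.
Check: d/dy[-3*exp(-y**2/4 - y/3 - 2)*log(y**2/2 + 2)/4] = (3*y**3*log(y**2/2 + 2) + 2*y**2*log(y**2/2 + 2) + 12*y*log(y**2/2 + 2) - 12*y + 8*log(y**2/2 + 2))/(8*y**2*exp(2)*exp(y/3)*exp(y**2/4) + 32*exp(2)*exp(y/3)*exp(y**2/4)) = f(y).

F(y) = -3*exp(-y**2/4 - y/3 - 2)*log(y**2/2 + 2)/4 + C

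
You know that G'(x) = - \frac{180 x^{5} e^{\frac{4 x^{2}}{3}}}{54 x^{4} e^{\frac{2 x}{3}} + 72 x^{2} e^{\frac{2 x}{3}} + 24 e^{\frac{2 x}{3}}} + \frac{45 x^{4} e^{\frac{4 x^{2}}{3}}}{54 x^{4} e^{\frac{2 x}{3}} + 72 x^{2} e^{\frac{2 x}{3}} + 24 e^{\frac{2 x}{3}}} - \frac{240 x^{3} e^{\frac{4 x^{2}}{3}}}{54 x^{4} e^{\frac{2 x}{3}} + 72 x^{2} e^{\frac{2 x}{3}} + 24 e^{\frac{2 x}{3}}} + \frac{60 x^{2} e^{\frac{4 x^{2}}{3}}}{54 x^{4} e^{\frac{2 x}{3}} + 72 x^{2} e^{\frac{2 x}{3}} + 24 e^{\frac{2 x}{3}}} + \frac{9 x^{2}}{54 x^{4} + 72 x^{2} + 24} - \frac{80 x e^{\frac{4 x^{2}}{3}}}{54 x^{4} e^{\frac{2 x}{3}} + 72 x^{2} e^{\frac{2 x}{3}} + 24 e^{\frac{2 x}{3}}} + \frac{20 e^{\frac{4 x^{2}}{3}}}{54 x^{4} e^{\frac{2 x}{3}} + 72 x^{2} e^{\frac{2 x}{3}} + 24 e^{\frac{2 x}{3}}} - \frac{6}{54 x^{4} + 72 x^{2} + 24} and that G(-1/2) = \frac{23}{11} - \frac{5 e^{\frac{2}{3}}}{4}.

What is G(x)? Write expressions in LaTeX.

Integrate term by term and add the pieces.
A general antiderivative is - \frac{x}{4 \left(\frac{3 x^{2}}{2} + 1\right)} - \frac{5 e^{\frac{4 x^{2}}{3} - \frac{2 x}{3}}}{4} + C.
The condition gives C = \frac{23}{11} - \frac{5 e^{\frac{2}{3}}}{4} - (\frac{1}{11} - \frac{5 e^{\frac{2}{3}}}{4}) = 2.
So G(x) = - \frac{x}{6 x^{2} + 4} + 2 - \frac{5 e^{- \frac{2 x}{3}} e^{\frac{4 x^{2}}{3}}}{4}.
Check: d/dx[- \frac{x}{6 x^{2} + 4} + 2 - \frac{5 e^{- \frac{2 x}{3}} e^{\frac{4 x^{2}}{3}}}{4}] = \frac{- 180 x^{5} e^{\frac{4 x^{2}}{3}} + 45 x^{4} e^{\frac{4 x^{2}}{3}} - 240 x^{3} e^{\frac{4 x^{2}}{3}} + 9 x^{2} e^{\frac{2 x}{3}} + 60 x^{2} e^{\frac{4 x^{2}}{3}} - 80 x e^{\frac{4 x^{2}}{3}} - 6 e^{\frac{2 x}{3}} + 20 e^{\frac{4 x^{2}}{3}}}{54 x^{4} e^{\frac{2 x}{3}} + 72 x^{2} e^{\frac{2 x}{3}} + 24 e^{\frac{2 x}{3}}}, which equals G'(x).

G(x) = - \frac{x}{6 x^{2} + 4} + 2 - \frac{5 e^{- \frac{2 x}{3}} e^{\frac{4 x^{2}}{3}}}{4}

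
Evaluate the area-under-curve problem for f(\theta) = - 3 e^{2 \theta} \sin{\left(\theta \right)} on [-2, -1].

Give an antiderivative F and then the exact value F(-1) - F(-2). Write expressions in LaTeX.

Antiderivative: F(\theta) = - \frac{6 e^{2 \theta} \sin{\left(\theta \right)}}{5} + \frac{3 e^{2 \theta} \cos{\left(\theta \right)}}{5}; value = - \frac{6 \sin{\left(2 \right)}}{5 e^{4}} - \frac{3 \cos{\left(2 \right)}}{5 e^{4}} + \frac{3 \cos{\left(1 \right)}}{5 e^{2}} + \frac{6 \sin{\left(1 \right)}}{5 e^{2}}

An antiderivative F(\theta) passes only if d/d\theta[F] lands on f(\theta) exactly.
F(\theta) = - \frac{6 e^{2 \theta} \sin{\left(\theta \right)}}{5} + \frac{3 e^{2 \theta} \cos{\left(\theta \right)}}{5} is an antiderivative of f.
Check: d/d\theta[- \frac{6 e^{2 \theta} \sin{\left(\theta \right)}}{5} + \frac{3 e^{2 \theta} \cos{\left(\theta \right)}}{5}] = - 3 e^{2 \theta} \sin{\left(\theta \right)} = f(\theta).
F(-1) = \frac{3 \cos{\left(1 \right)}}{5 e^{2}} + \frac{6 \sin{\left(1 \right)}}{5 e^{2}}; F(-2) = \frac{3 \cos{\left(2 \right)}}{5 e^{4}} + \frac{6 \sin{\left(2 \right)}}{5 e^{4}}.
Integral = F(-1) - F(-2) = - \frac{6 \sin{\left(2 \right)}}{5 e^{4}} - \frac{3 \cos{\left(2 \right)}}{5 e^{4}} + \frac{3 \cos{\left(1 \right)}}{5 e^{2}} + \frac{6 \sin{\left(1 \right)}}{5 e^{2}}.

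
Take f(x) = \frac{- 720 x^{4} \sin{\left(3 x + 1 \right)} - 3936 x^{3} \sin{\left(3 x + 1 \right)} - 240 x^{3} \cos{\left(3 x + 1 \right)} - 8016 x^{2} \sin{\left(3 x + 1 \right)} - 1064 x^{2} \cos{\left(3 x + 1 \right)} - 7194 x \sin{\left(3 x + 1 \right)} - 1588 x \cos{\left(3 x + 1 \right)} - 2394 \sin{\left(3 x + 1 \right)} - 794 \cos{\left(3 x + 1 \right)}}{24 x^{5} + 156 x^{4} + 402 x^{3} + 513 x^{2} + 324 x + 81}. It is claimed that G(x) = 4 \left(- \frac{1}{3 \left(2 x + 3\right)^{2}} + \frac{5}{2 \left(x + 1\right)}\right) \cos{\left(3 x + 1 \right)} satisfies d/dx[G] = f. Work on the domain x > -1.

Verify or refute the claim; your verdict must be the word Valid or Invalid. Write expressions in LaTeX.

Valid. The derivative of G reproduces f.

d/dx[G] = \frac{- 720 x^{4} \sin{\left(3 x + 1 \right)} - 3936 x^{3} \sin{\left(3 x + 1 \right)} - 240 x^{3} \cos{\left(3 x + 1 \right)} - 8016 x^{2} \sin{\left(3 x + 1 \right)} - 1064 x^{2} \cos{\left(3 x + 1 \right)} - 7194 x \sin{\left(3 x + 1 \right)} - 1588 x \cos{\left(3 x + 1 \right)} - 2394 \sin{\left(3 x + 1 \right)} - 794 \cos{\left(3 x + 1 \right)}}{24 x^{5} + 156 x^{4} + 402 x^{3} + 513 x^{2} + 324 x + 81}
This equals f(x) exactly, so the claim holds.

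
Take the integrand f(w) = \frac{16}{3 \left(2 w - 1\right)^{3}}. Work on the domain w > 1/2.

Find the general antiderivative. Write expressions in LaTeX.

Check any antiderivative F(w) by computing F'(w) and comparing it with f(w).
Check: d/dw[- \frac{4}{12 w^{2} - 12 w + 3}] = \frac{16}{24 w^{3} - 36 w^{2} + 18 w - 3}, which equals f(w).

F(w) = - \frac{4}{12 w^{2} - 12 w + 3} + C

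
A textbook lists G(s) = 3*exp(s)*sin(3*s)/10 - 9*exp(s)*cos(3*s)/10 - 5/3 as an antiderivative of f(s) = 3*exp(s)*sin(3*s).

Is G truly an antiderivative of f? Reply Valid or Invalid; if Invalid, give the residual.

Valid - the claim checks out under differentiation.

d/ds[G] = 3*exp(s)*sin(3*s)
This equals f(s) exactly, so the claim holds.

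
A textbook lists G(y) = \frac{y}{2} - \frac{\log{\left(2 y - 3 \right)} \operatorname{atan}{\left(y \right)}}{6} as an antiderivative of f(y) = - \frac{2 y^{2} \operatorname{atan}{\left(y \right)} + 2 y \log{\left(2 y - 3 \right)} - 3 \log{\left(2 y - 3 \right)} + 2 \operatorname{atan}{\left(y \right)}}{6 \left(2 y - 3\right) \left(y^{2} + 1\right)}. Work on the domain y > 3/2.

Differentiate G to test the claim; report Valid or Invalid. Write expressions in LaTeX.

Invalid: d/dy[G] - f = \frac{1}{2}, which is not 0.

d/dy[G] = \frac{6 y^{3} - 2 y^{2} \operatorname{atan}{\left(y \right)} - 9 y^{2} - 2 y \log{\left(2 y - 3 \right)} + 6 y + 3 \log{\left(2 y - 3 \right)} - 2 \operatorname{atan}{\left(y \right)} - 9}{12 y^{3} - 18 y^{2} + 12 y - 18}
d/dy[G] - f(y) = \frac{1}{2} != 0.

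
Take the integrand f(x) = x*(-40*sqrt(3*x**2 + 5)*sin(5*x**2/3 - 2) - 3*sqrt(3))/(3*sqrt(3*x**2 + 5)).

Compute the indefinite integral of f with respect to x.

For F(x) to be correct the identity F'(x) - f(x) = 0 must hold.
Check: d/dx[-sqrt(x**2 + 5/3) + 4*cos(5*x**2/3 - 2)] = (-40*x*sqrt(3*x**2 + 5)*sin(5*x**2/3 - 2) - 3*sqrt(3)*x)/(3*sqrt(3*x**2 + 5)), which equals f(x).

F(x) = -sqrt(x**2 + 5/3) + 4*cos(5*x**2/3 - 2) + C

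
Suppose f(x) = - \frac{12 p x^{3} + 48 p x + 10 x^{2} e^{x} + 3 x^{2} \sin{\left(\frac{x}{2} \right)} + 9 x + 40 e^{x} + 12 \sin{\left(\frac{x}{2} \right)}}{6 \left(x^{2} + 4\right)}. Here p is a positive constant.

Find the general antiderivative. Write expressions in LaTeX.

F(x) = - p x^{2} - \frac{5 e^{x}}{3} - \frac{3 \log{\left(x^{2} + 4 \right)}}{4} + \cos{\left(\frac{x}{2} \right)} + C

For F(x) to be correct the identity F'(x) - f(x) = 0 must hold.
Check: d/dx[- p x^{2} - \frac{5 e^{x}}{3} - \frac{3 \log{\left(x^{2} + 4 \right)}}{4} + \cos{\left(\frac{x}{2} \right)}] = \frac{- 12 p x^{3} - 48 p x - 10 x^{2} e^{x} - 3 x^{2} \sin{\left(\frac{x}{2} \right)} - 9 x - 40 e^{x} - 12 \sin{\left(\frac{x}{2} \right)}}{6 x^{2} + 24}, which equals f(x).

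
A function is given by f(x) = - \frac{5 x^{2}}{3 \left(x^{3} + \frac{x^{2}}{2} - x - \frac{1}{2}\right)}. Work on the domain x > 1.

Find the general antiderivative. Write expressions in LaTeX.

The denominator factors as 3 \left(x - 1\right) \left(x + 1\right) \left(2 x + 1\right); partial fractions split f into directly integrable pieces: \frac{10}{9 \left(2 x + 1\right)} - \frac{5}{3 \left(x + 1\right)} - \frac{5}{9 \left(x - 1\right)}.
Check: d/dx[- \frac{5 \left(\log{\left(x - 1 \right)} - \log{\left(x + \frac{1}{2} \right)} + 3 \log{\left(x + 1 \right)}\right)}{9}] = - \frac{10 x^{2}}{6 x^{3} + 3 x^{2} - 6 x - 3}, which equals f(x).

F(x) = - \frac{5 \left(\log{\left(x - 1 \right)} - \log{\left(x + \frac{1}{2} \right)} + 3 \log{\left(x + 1 \right)}\right)}{9} + C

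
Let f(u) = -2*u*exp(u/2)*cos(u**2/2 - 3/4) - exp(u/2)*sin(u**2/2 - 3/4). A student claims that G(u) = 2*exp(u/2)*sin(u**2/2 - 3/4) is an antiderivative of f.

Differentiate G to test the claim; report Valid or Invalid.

d/du[G] = 2*u*exp(u/2)*cos(u**2/2 - 3/4) + exp(u/2)*sin(u**2/2 - 3/4)
d/du[G] - f(u) = 4*u*exp(u/2)*cos(u**2/2 - 3/4) + 2*exp(u/2)*sin(u**2/2 - 3/4) != 0.

Invalid: d/du[G] - f = 4*u*exp(u/2)*cos(u**2/2 - 3/4) + 2*exp(u/2)*sin(u**2/2 - 3/4), which is not 0.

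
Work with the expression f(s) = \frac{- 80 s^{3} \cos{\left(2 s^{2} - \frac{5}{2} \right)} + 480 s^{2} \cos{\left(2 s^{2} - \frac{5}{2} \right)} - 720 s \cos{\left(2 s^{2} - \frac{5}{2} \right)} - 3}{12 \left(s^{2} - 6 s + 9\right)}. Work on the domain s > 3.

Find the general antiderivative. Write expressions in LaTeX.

F(s) = \frac{- 20 \left(s - 3\right) \sin{\left(2 s^{2} - \frac{5}{2} \right)} + 3}{12 \left(s - 3\right)} + C

Since d/ds undoes antidifferentiation here, F'(s) = f(s) is required of F(s).
Check: d/ds[\frac{- 20 \left(s - 3\right) \sin{\left(2 s^{2} - \frac{5}{2} \right)} + 3}{12 \left(s - 3\right)}] = \frac{- 80 s^{3} \cos{\left(2 s^{2} - \frac{5}{2} \right)} + 480 s^{2} \cos{\left(2 s^{2} - \frac{5}{2} \right)} - 720 s \cos{\left(2 s^{2} - \frac{5}{2} \right)} - 3}{12 s^{2} - 72 s + 108}, which equals f(s).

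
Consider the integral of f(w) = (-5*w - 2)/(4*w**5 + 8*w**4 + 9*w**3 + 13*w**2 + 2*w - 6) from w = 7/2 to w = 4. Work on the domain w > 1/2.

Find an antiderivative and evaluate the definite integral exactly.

Antiderivative: F(w) = (-17*log(w - 1/2) - 34*log(w + 1) + 33*log(w + 3/2) + 9*log(w**2 + 2) + 12*sqrt(2)*atan(sqrt(2)*w/2))/102; value = -67*log(5)/102 - 3*log(57/4)/34 - log(7/2)/6 - 2*sqrt(2)*atan(7*sqrt(2)/4)/17 + log(3)/6 + 2*sqrt(2)*atan(2*sqrt(2))/17 + 3*log(18)/34 + log(9/2)/3 + 11*log(11/2)/34

Factor the denominator ((w + 1)*(2*w - 1)*(2*w + 3)*(w**2 + 2)) and decompose: f = (3*w + 4)/(17*(w**2 + 2)) + 11/(17*(2*w + 3)) - 1/(3*(2*w - 1)) - 1/(3*(w + 1)); each piece integrates to a log, atan, or power term.
F(w) = (-17*log(w - 1/2) - 34*log(w + 1) + 33*log(w + 3/2) + 9*log(w**2 + 2) + 12*sqrt(2)*atan(sqrt(2)*w/2))/102 is an antiderivative of f.
Check: d/dw[(-17*log(w - 1/2) - 34*log(w + 1) + 33*log(w + 3/2) + 9*log(w**2 + 2) + 12*sqrt(2)*atan(sqrt(2)*w/2))/102] = (-5*w - 2)/(4*w**5 + 8*w**4 + 9*w**3 + 13*w**2 + 2*w - 6) = f(w).
F(4) = -log(5)/3 - log(7/2)/6 + 2*sqrt(2)*atan(2*sqrt(2))/17 + 3*log(18)/34 + 11*log(11/2)/34; F(7/2) = -log(9/2)/3 - log(3)/6 + 2*sqrt(2)*atan(7*sqrt(2)/4)/17 + 3*log(57/4)/34 + 11*log(5)/34.
Integral = F(4) - F(7/2) = -67*log(5)/102 - 3*log(57/4)/34 - log(7/2)/6 - 2*sqrt(2)*atan(7*sqrt(2)/4)/17 + log(3)/6 + 2*sqrt(2)*atan(2*sqrt(2))/17 + 3*log(18)/34 + log(9/2)/3 + 11*log(11/2)/34.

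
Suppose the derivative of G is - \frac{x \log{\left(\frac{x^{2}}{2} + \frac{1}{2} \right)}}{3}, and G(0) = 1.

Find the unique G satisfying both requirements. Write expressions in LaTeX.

Recover the given G'(x) by differentiating a candidate G(x); any mismatch rules it out.
A general antiderivative is - \frac{x^{2} \log{\left(\frac{x^{2}}{2} + \frac{1}{2} \right)}}{6} + \frac{x^{2}}{6} - \frac{\log{\left(x^{2} + 1 \right)}}{6} + C.
The condition gives C = 1 - (0) = 1.
So G(x) = - \frac{x^{2} \log{\left(x^{2} + 1 \right)}}{6} + \frac{x^{2} \log{\left(2 \right)}}{6} + \frac{x^{2}}{6} - \frac{\log{\left(x^{2} + 1 \right)}}{6} + 1.
Check: d/dx[- \frac{x^{2} \log{\left(x^{2} + 1 \right)}}{6} + \frac{x^{2} \log{\left(2 \right)}}{6} + \frac{x^{2}}{6} - \frac{\log{\left(x^{2} + 1 \right)}}{6} + 1] = - \frac{x \log{\left(x^{2} + 1 \right)}}{3} + \frac{x \log{\left(2 \right)}}{3}, which equals G'(x).

G(x) = - \frac{x^{2} \log{\left(x^{2} + 1 \right)}}{6} + \frac{x^{2} \log{\left(2 \right)}}{6} + \frac{x^{2}}{6} - \frac{\log{\left(x^{2} + 1 \right)}}{6} + 1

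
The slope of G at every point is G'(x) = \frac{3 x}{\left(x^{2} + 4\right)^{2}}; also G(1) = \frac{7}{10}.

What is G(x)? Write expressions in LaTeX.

The substitution u = x^{2} + 4 works: G'(x) is exactly (dG/du)*(du/dx) for that inner function.
A general antiderivative is - \frac{3}{2 \left(x^{2} + 4\right)} + C.
The condition gives C = \frac{7}{10} - (- \frac{3}{10}) = 1.
So G(x) = \frac{2 x^{2} + 5}{2 \left(x^{2} + 4\right)}.
Check: d/dx[\frac{2 x^{2} + 5}{2 \left(x^{2} + 4\right)}] = \frac{3 x}{x^{4} + 8 x^{2} + 16}, which equals G'(x).

G(x) = \frac{2 x^{2} + 5}{2 \left(x^{2} + 4\right)}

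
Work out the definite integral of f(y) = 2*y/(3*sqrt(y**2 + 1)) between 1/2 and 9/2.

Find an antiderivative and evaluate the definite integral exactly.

The substitution u = 4*y**2 + 4 works: f is exactly (dF/du)*(du/dy) for that inner function.
F(y) = 2*sqrt(y**2 + 1)/3 is an antiderivative of f.
Check: d/dy[2*sqrt(y**2 + 1)/3] = 2*y/(3*sqrt(y**2 + 1)) = f(y).
F(9/2) = sqrt(85)/3; F(1/2) = sqrt(5)/3.
Integral = F(9/2) - F(1/2) = -sqrt(5)/3 + sqrt(85)/3.

Antiderivative: F(y) = 2*sqrt(y**2 + 1)/3; value = -sqrt(5)/3 + sqrt(85)/3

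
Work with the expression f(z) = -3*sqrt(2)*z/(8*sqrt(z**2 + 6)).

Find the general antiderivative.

F(z) = -3*sqrt(z**2/2 + 3)/4 + C

The substitution u = z**2/2 + 3 works: f is exactly (dF/du)*(du/dz) for that inner function.
Check: d/dz[-3*sqrt(z**2/2 + 3)/4] = -3*sqrt(2)*z/(8*sqrt(z**2 + 6)) = f(z).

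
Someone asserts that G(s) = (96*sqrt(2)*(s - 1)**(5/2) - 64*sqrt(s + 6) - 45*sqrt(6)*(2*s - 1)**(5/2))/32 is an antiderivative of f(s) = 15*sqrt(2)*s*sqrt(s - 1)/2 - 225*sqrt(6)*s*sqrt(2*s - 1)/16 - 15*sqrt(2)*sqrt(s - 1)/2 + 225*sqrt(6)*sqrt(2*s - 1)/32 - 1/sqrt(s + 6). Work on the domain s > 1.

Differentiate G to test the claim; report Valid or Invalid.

d/ds[G] = (240*sqrt(2)*s*sqrt(s - 1)*sqrt(s + 6) - 450*sqrt(6)*s*sqrt(s + 6)*sqrt(2*s - 1) - 240*sqrt(2)*sqrt(s - 1)*sqrt(s + 6) + 225*sqrt(6)*sqrt(s + 6)*sqrt(2*s - 1) - 32)/(32*sqrt(s + 6))
This equals f(s) exactly, so the claim holds.

Valid - differentiating G returns exactly f.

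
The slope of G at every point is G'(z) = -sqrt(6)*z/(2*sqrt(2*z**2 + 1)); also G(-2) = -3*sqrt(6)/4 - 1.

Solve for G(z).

G(z) = -(sqrt(6)*sqrt(2*z**2 + 1) + 4)/4

The substitution u = 3*z**2 + 3/2 works: G'(z) is exactly (dG/du)*(du/dz) for that inner function.
A general antiderivative is -sqrt(3*z**2 + 3/2)/2 + C.
The condition gives C = -3*sqrt(6)/4 - 1 - (-3*sqrt(6)/4) = -1.
So G(z) = -(sqrt(6)*sqrt(2*z**2 + 1) + 4)/4.
Check: d/dz[-(sqrt(6)*sqrt(2*z**2 + 1) + 4)/4] = -sqrt(6)*z/(2*sqrt(2*z**2 + 1)) = G'(z).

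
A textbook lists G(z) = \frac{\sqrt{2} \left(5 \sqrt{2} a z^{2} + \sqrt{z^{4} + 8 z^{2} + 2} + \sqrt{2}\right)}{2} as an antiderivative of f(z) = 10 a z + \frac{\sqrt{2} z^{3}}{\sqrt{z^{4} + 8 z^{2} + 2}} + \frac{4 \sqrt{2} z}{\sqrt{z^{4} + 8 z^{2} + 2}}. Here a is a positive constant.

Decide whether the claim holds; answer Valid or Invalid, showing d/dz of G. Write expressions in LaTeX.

Valid. The derivative of G reproduces f.

d/dz[G] = \frac{10 a z \sqrt{z^{4} + 8 z^{2} + 2} + \sqrt{2} z^{3} + 4 \sqrt{2} z}{\sqrt{z^{4} + 8 z^{2} + 2}}
This equals f(z) exactly, so the claim holds.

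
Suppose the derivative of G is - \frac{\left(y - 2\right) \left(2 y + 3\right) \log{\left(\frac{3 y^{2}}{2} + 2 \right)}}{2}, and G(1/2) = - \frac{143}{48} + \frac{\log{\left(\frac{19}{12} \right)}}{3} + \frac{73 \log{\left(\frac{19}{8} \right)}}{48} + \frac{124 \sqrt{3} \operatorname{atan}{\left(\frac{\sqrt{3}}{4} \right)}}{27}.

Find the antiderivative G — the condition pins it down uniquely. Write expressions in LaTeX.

G(y) = \frac{24 y^{3} - 27 y^{2} + 9 y \left(- 4 y^{2} + 3 y + 36\right) \log{\left(\frac{3 y^{2}}{2} + 2 \right)} - 744 y + 36 \log{\left(y^{2} + \frac{4}{3} \right)} + 496 \sqrt{3} \operatorname{atan}{\left(\frac{\sqrt{3} y}{2} \right)} + 54}{108}

A candidate passes only if d/dy[G] lands on the given G'(y) exactly.
A general antiderivative is \frac{2 y^{3}}{9} - \frac{y^{2}}{4} - \frac{62 y}{9} + \left(- \frac{y^{3}}{3} + \frac{y^{2}}{4} + 3 y\right) \log{\left(\frac{3 y^{2}}{2} + 2 \right)} + \frac{\log{\left(y^{2} + \frac{4}{3} \right)}}{3} + \frac{124 \sqrt{3} \operatorname{atan}{\left(\frac{\sqrt{3} y}{2} \right)}}{27} + C.
The condition gives C = - \frac{143}{48} + \frac{\log{\left(\frac{19}{12} \right)}}{3} + \frac{73 \log{\left(\frac{19}{8} \right)}}{48} + \frac{124 \sqrt{3} \operatorname{atan}{\left(\frac{\sqrt{3}}{4} \right)}}{27} - (- \frac{167}{48} + \frac{\log{\left(\frac{19}{12} \right)}}{3} + \frac{73 \log{\left(\frac{19}{8} \right)}}{48} + \frac{124 \sqrt{3} \operatorname{atan}{\left(\frac{\sqrt{3}}{4} \right)}}{27}) = \frac{1}{2}.
So G(y) = \frac{24 y^{3} - 27 y^{2} + 9 y \left(- 4 y^{2} + 3 y + 36\right) \log{\left(\frac{3 y^{2}}{2} + 2 \right)} - 744 y + 36 \log{\left(y^{2} + \frac{4}{3} \right)} + 496 \sqrt{3} \operatorname{atan}{\left(\frac{\sqrt{3} y}{2} \right)} + 54}{108}.
Check: d/dy[\frac{24 y^{3} - 27 y^{2} + 9 y \left(- 4 y^{2} + 3 y + 36\right) \log{\left(\frac{3 y^{2}}{2} + 2 \right)} - 744 y + 36 \log{\left(y^{2} + \frac{4}{3} \right)} + 496 \sqrt{3} \operatorname{atan}{\left(\frac{\sqrt{3} y}{2} \right)} + 54}{108}] = - y^{2} \log{\left(\frac{3 y^{2}}{2} + 2 \right)} + \frac{y \log{\left(\frac{3 y^{2}}{2} + 2 \right)}}{2} + 3 \log{\left(\frac{3 y^{2}}{2} + 2 \right)}, which equals G'(y).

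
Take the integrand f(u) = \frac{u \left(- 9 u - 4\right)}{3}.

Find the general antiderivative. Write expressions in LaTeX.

F(u) = - \frac{6 u^{3} + 4 u^{2} - 3}{6} + C

Recover f(u) by differentiating a candidate F(u); any mismatch rules it out.
Check: d/du[- \frac{6 u^{3} + 4 u^{2} - 3}{6}] = - 3 u^{2} - \frac{4 u}{3}, which equals f(u).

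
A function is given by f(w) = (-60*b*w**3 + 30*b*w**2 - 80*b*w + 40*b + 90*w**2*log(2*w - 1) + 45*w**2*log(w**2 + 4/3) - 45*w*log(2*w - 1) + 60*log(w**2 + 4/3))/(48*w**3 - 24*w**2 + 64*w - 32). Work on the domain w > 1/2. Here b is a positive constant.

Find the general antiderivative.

F(w) = -5*b*w/4 + 15*log(2*w - 1)*log(w**2 + 4/3)/16 + C

Differentiate the proposed F(w) back; it has to land on f(w) exactly.
Check: d/dw[-5*b*w/4 + 15*log(2*w - 1)*log(w**2 + 4/3)/16] = (-60*b*w**3 + 30*b*w**2 - 80*b*w + 40*b + 90*w**2*log(2*w - 1) + 45*w**2*log(w**2 + 4/3) - 45*w*log(2*w - 1) + 60*log(w**2 + 4/3))/(48*w**3 - 24*w**2 + 64*w - 32) = f(w).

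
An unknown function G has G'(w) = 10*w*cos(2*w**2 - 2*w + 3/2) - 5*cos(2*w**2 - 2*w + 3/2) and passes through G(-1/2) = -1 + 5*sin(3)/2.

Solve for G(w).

G(w) = (5*sin(2*w**2 - 2*w + 3/2) - 2)/2

The substitution u = 2*w**2 - 2*w + 3/2 works: G'(w) is exactly (dG/du)*(du/dw) for that inner function.
A general antiderivative is 5*sin(2*w**2 - 2*w + 3/2)/2 + C.
The condition gives C = -1 + 5*sin(3)/2 - (5*sin(3)/2) = -1.
So G(w) = (5*sin(2*w**2 - 2*w + 3/2) - 2)/2.
Check: d/dw[(5*sin(2*w**2 - 2*w + 3/2) - 2)/2] = 10*w*cos(2*w**2 - 2*w + 3/2) - 5*cos(2*w**2 - 2*w + 3/2) = G'(w).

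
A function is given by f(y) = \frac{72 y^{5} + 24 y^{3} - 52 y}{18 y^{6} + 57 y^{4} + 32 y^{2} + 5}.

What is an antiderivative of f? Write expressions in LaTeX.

An antiderivative is F(y) = \frac{2 \left(\left(3 y^{2} + 1\right) \log{\left(2 y^{2} + 5 \right)} + 1\right)}{3 y^{2} + 1}.

For F(y) to be correct the identity F'(y) - f(y) = 0 must hold.
Check: d/dy[\frac{2 \left(\left(3 y^{2} + 1\right) \log{\left(2 y^{2} + 5 \right)} + 1\right)}{3 y^{2} + 1}] = \frac{72 y^{5} + 24 y^{3} - 52 y}{18 y^{6} + 57 y^{4} + 32 y^{2} + 5} = f(y).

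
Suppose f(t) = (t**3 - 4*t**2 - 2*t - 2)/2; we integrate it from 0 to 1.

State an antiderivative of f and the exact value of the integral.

Antiderivative: F(t) = t*(3*t**3 - 16*t**2 - 12*t - 24)/24; value = -49/24

A candidate is checked by its d/dt: the result must match f(t).
F(t) = t*(3*t**3 - 16*t**2 - 12*t - 24)/24 is an antiderivative of f.
Check: d/dt[t*(3*t**3 - 16*t**2 - 12*t - 24)/24] = t**3/2 - 2*t**2 - t - 1, which equals f(t).
F(1) = -49/24; F(0) = 0.
Integral = F(1) - F(0) = -49/24.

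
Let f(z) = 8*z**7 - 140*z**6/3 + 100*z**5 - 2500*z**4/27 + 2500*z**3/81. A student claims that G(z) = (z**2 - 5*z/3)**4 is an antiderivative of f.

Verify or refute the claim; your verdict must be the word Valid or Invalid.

Valid. The derivative of G reproduces f.

d/dz[G] = 8*z**7 - 140*z**6/3 + 100*z**5 - 2500*z**4/27 + 2500*z**3/81
This equals f(z) exactly, so the claim holds.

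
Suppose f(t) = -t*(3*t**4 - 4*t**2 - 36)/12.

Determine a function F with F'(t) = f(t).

An antiderivative is F(t) = t**2*(-t**4 + 2*t**2 + 36)/24.

A candidate is checked by its d/dt: the result must match f(t).
Check: d/dt[t**2*(-t**4 + 2*t**2 + 36)/24] = -t**5/4 + t**3/3 + 3*t, which equals f(t).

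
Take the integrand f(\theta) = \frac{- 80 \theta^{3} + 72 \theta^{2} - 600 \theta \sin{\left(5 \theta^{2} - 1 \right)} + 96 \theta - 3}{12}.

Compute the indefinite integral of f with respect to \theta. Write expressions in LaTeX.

A candidate is checked by its d/d\theta: the result must match f(\theta).
Check: d/d\theta[\frac{- 20 \theta^{4} + 24 \theta^{3} + 48 \theta^{2} - 3 \theta + 60 \cos{\left(5 \theta^{2} - 1 \right)} + 60}{12}] = - \frac{20 \theta^{3}}{3} + 6 \theta^{2} - 50 \theta \sin{\left(5 \theta^{2} - 1 \right)} + 8 \theta - \frac{1}{4}, which equals f(\theta).

F(\theta) = \frac{- 20 \theta^{4} + 24 \theta^{3} + 48 \theta^{2} - 3 \theta + 60 \cos{\left(5 \theta^{2} - 1 \right)} + 60}{12} + C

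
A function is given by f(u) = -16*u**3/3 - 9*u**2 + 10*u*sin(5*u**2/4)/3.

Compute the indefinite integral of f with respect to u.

F(u) = -(4*u**4 + 9*u**3 + 4*cos(5*u**2/4))/3 + C

The integrand splits into summands that can be handled one at a time.
Check: d/du[-(4*u**4 + 9*u**3 + 4*cos(5*u**2/4))/3] = -16*u**3/3 - 9*u**2 + 10*u*sin(5*u**2/4)/3 = f(u).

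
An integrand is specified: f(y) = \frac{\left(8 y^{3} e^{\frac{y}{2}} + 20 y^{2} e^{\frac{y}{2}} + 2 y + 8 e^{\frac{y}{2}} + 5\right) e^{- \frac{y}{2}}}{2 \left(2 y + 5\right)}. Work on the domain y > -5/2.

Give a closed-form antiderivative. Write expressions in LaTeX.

An antiderivative F(y) passes only if d/dy[F] lands on f(y) exactly.
Check: d/dy[\frac{\left(4 y^{3} e^{\frac{y}{2}} + 12 e^{\frac{y}{2}} \log{\left(2 y + 5 \right)} - 3 e^{\frac{y}{2}} - 6\right) e^{- \frac{y}{2}}}{6}] = \frac{8 y^{3} e^{\frac{y}{2}} + 20 y^{2} e^{\frac{y}{2}} + 2 y + 8 e^{\frac{y}{2}} + 5}{4 y e^{\frac{y}{2}} + 10 e^{\frac{y}{2}}}, which equals f(y).

An antiderivative is F(y) = \frac{\left(4 y^{3} e^{\frac{y}{2}} + 12 e^{\frac{y}{2}} \log{\left(2 y + 5 \right)} - 3 e^{\frac{y}{2}} - 6\right) e^{- \frac{y}{2}}}{6}.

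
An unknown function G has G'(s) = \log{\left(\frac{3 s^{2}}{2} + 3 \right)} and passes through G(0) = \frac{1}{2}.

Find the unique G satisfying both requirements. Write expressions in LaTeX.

G(s) = \frac{2 s \log{\left(\frac{3 s^{2}}{2} + 3 \right)} - 4 s + 4 \sqrt{2} \operatorname{atan}{\left(\frac{\sqrt{2} s}{2} \right)} + 1}{2}

Any candidate G(s) must reproduce the stated G'(s) exactly.
A general antiderivative is s \log{\left(\frac{3 s^{2}}{2} + 3 \right)} - 2 s + 2 \sqrt{2} \operatorname{atan}{\left(\frac{\sqrt{2} s}{2} \right)} + C.
The condition gives C = \frac{1}{2} - (0) = \frac{1}{2}.
So G(s) = \frac{2 s \log{\left(\frac{3 s^{2}}{2} + 3 \right)} - 4 s + 4 \sqrt{2} \operatorname{atan}{\left(\frac{\sqrt{2} s}{2} \right)} + 1}{2}.
Check: d/ds[\frac{2 s \log{\left(\frac{3 s^{2}}{2} + 3 \right)} - 4 s + 4 \sqrt{2} \operatorname{atan}{\left(\frac{\sqrt{2} s}{2} \right)} + 1}{2}] = \log{\left(\frac{s^{2}}{2} + 1 \right)} + \log{\left(3 \right)}, which equals G'(s).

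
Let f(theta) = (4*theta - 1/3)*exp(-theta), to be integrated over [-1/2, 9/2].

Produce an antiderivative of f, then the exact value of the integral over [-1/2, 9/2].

f has the shape u'v + uv' for u = -4*theta - 11/3 and v = exp(-theta) — it is the derivative of the product u*v.
F(theta) = (-12*theta - 11)*exp(-theta)/3 is an antiderivative of f.
Check: d/dtheta[(-12*theta - 11)*exp(-theta)/3] = (12*theta - 1)*exp(-theta)/3, which equals f(theta).
F(9/2) = -65*exp(-9/2)/3; F(-1/2) = -5*exp(1/2)/3.
Integral = F(9/2) - F(-1/2) = -65*exp(-9/2)/3 + 5*exp(1/2)/3.

Antiderivative: F(theta) = (-12*theta - 11)*exp(-theta)/3; value = -65*exp(-9/2)/3 + 5*exp(1/2)/3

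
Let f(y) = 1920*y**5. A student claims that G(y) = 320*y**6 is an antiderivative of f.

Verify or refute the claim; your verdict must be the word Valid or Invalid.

d/dy[G] = 1920*y**5
This equals f(y) exactly, so the claim holds.

Valid - differentiating G returns exactly f.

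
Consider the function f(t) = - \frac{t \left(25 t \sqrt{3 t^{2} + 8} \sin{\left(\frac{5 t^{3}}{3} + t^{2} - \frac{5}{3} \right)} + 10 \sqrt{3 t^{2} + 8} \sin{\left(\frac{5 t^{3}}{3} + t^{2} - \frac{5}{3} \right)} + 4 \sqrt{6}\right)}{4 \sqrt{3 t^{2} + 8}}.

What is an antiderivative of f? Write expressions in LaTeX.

Check any antiderivative F(t) by computing F'(t) and comparing it with f(t).
Check: d/dt[- 2 \sqrt{\frac{t^{2}}{2} + \frac{4}{3}} + \frac{5 \cos{\left(\frac{5 t^{3}}{3} + t^{2} - \frac{5}{3} \right)}}{4}] = \frac{- 25 t^{2} \sqrt{3 t^{2} + 8} \sin{\left(\frac{5 t^{3}}{3} + t^{2} - \frac{5}{3} \right)} - 10 t \sqrt{3 t^{2} + 8} \sin{\left(\frac{5 t^{3}}{3} + t^{2} - \frac{5}{3} \right)} - 4 \sqrt{6} t}{4 \sqrt{3 t^{2} + 8}}, which equals f(t).

An antiderivative is F(t) = - 2 \sqrt{\frac{t^{2}}{2} + \frac{4}{3}} + \frac{5 \cos{\left(\frac{5 t^{3}}{3} + t^{2} - \frac{5}{3} \right)}}{4}.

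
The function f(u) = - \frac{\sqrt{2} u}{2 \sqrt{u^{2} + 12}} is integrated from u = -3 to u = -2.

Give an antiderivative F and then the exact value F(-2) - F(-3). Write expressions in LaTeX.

The substitution w = \frac{u^{2}}{2} + 6 works: f is exactly (dF/dw)*(dw/du) for that inner function.
F(u) = - \frac{\sqrt{2} \sqrt{u^{2} + 12}}{2} is an antiderivative of f.
Check: d/du[- \frac{\sqrt{2} \sqrt{u^{2} + 12}}{2}] = - \frac{\sqrt{2} u}{2 \sqrt{u^{2} + 12}} = f(u).
F(-2) = - 2 \sqrt{2}; F(-3) = - \frac{\sqrt{42}}{2}.
Integral = F(-2) - F(-3) = - 2 \sqrt{2} + \frac{\sqrt{42}}{2}.

Antiderivative: F(u) = - \frac{\sqrt{2} \sqrt{u^{2} + 12}}{2}; value = - 2 \sqrt{2} + \frac{\sqrt{42}}{2}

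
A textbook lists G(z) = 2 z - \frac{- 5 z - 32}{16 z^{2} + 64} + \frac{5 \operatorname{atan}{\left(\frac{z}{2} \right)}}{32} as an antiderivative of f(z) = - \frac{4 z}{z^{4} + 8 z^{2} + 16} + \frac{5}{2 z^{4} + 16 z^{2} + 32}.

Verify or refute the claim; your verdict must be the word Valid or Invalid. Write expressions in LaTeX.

Invalid: d/dz[G] - f = 2, which is not 0.

d/dz[G] = \frac{4 z^{4} + 32 z^{2} - 8 z + 69}{2 z^{4} + 16 z^{2} + 32}
d/dz[G] - f(z) = 2 != 0.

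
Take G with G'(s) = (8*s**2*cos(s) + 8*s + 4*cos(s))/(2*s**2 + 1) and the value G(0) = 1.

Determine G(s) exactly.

G(s) = 2*log(2*s**2 + 1) + 4*sin(s) + 1

Differentiate the proposed G(s) back; it has to land on the given G'(s).
A general antiderivative is 2*log(2*s**2 + 1) + 4*sin(s) + C.
The condition gives C = 1 - (0) = 1.
So G(s) = 2*log(2*s**2 + 1) + 4*sin(s) + 1.
Check: d/ds[2*log(2*s**2 + 1) + 4*sin(s) + 1] = (8*s**2*cos(s) + 8*s + 4*cos(s))/(2*s**2 + 1) = G'(s).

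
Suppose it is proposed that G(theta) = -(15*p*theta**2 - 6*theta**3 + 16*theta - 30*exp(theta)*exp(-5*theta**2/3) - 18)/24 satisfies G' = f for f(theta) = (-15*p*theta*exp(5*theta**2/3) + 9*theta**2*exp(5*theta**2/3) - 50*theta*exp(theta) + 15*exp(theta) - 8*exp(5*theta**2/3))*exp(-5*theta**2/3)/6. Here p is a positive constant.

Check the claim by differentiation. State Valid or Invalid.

Invalid: d/dtheta[G] - f = (15*p*theta*exp(5*theta**2/3) - 9*theta**2*exp(5*theta**2/3) + 50*theta*exp(theta) - 15*exp(theta) + 8*exp(5*theta**2/3))*exp(-5*theta**2/3)/12, which is not 0.

d/dtheta[G] = (-15*p*theta*exp(5*theta**2/3) + 9*theta**2*exp(5*theta**2/3) - 50*theta*exp(theta) + 15*exp(theta) - 8*exp(5*theta**2/3))*exp(-5*theta**2/3)/12
d/dtheta[G] - f(theta) = (15*p*theta*exp(5*theta**2/3) - 9*theta**2*exp(5*theta**2/3) + 50*theta*exp(theta) - 15*exp(theta) + 8*exp(5*theta**2/3))*exp(-5*theta**2/3)/12 != 0.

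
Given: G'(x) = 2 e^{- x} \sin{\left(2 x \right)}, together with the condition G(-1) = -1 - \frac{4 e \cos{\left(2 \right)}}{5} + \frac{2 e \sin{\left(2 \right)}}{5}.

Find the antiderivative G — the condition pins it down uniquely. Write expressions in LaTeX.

Any candidate G(x) must reproduce the stated G'(x) exactly.
A general antiderivative is - \frac{2 e^{- x} \sin{\left(2 x \right)}}{5} - \frac{4 e^{- x} \cos{\left(2 x \right)}}{5} + C.
The condition gives C = -1 - \frac{4 e \cos{\left(2 \right)}}{5} + \frac{2 e \sin{\left(2 \right)}}{5} - (- \frac{4 e \cos{\left(2 \right)}}{5} + \frac{2 e \sin{\left(2 \right)}}{5}) = -1.
So G(x) = -1 - \frac{2 e^{- x} \sin{\left(2 x \right)}}{5} - \frac{4 e^{- x} \cos{\left(2 x \right)}}{5}.
Check: d/dx[-1 - \frac{2 e^{- x} \sin{\left(2 x \right)}}{5} - \frac{4 e^{- x} \cos{\left(2 x \right)}}{5}] = 2 e^{- x} \sin{\left(2 x \right)} = G'(x).

G(x) = -1 - \frac{2 e^{- x} \sin{\left(2 x \right)}}{5} - \frac{4 e^{- x} \cos{\left(2 x \right)}}{5}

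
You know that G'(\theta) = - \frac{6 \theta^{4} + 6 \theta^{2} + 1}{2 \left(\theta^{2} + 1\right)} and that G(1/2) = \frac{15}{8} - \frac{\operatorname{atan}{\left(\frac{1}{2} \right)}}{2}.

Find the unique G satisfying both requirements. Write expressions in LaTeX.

Since d/d\theta undoes antidifferentiation here, G(\theta) must give back the stated G'(\theta).
A general antiderivative is - \theta^{3} - \frac{\operatorname{atan}{\left(\theta \right)}}{2} + C.
The condition gives C = \frac{15}{8} - \frac{\operatorname{atan}{\left(\frac{1}{2} \right)}}{2} - (- \frac{\operatorname{atan}{\left(\frac{1}{2} \right)}}{2} - \frac{1}{8}) = 2.
So G(\theta) = - \theta^{3} - \frac{\operatorname{atan}{\left(\theta \right)}}{2} + 2.
Check: d/d\theta[- \theta^{3} - \frac{\operatorname{atan}{\left(\theta \right)}}{2} + 2] = \frac{- 6 \theta^{4} - 6 \theta^{2} - 1}{2 \theta^{2} + 2}, which equals G'(\theta).

G(\theta) = - \theta^{3} - \frac{\operatorname{atan}{\left(\theta \right)}}{2} + 2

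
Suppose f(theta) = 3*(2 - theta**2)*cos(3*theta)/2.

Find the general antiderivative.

F(theta) = -(9*theta**2*sin(3*theta) + 6*theta*cos(3*theta) - 20*sin(3*theta))/18 + C

For F(theta) to be correct the identity F'(theta) - f(theta) = 0 must hold.
Check: d/dtheta[-(9*theta**2*sin(3*theta) + 6*theta*cos(3*theta) - 20*sin(3*theta))/18] = -3*theta**2*cos(3*theta)/2 + 3*cos(3*theta), which equals f(theta).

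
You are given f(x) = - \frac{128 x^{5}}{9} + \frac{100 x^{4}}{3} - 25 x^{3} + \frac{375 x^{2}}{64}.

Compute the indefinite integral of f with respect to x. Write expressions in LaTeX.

f matches the chain-rule pattern g'(h)*h' with inner function h(x) = - \frac{4 x^{2}}{3} + \frac{5 x}{4}; substituting u = h(x) collapses the integral.
Check: d/dx[\left(- \frac{4 x^{2}}{3} + \frac{5 x}{4}\right)^{3}] = - \frac{128 x^{5}}{9} + \frac{100 x^{4}}{3} - 25 x^{3} + \frac{375 x^{2}}{64} = f(x).

F(x) = \left(- \frac{4 x^{2}}{3} + \frac{5 x}{4}\right)^{3} + C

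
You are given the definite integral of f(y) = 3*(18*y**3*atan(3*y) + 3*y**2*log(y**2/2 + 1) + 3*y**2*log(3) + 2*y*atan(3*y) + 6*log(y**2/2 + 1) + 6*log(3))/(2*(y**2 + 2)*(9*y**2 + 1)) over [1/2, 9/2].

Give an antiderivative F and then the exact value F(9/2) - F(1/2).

Recognize the product-rule pattern: f = u'v + uv' with u = 3*atan(3*y)/2, v = log(3*y**2/2 + 3), so integration by parts undoes it.
F(y) = 3*log(3*y**2/2 + 3)*atan(3*y)/2 is an antiderivative of f.
Check: d/dy[3*log(3*y**2/2 + 3)*atan(3*y)/2] = (54*y**3*atan(3*y) + 9*y**2*log(y**2/2 + 1) + 9*y**2*log(3) + 6*y*atan(3*y) + 18*log(y**2/2 + 1) + 18*log(3))/(18*y**4 + 38*y**2 + 4), which equals f(y).
F(9/2) = 3*log(267/8)*atan(27/2)/2; F(1/2) = 3*log(27/8)*atan(3/2)/2.
Integral = F(9/2) - F(1/2) = -3*log(27/8)*atan(3/2)/2 + 3*log(267/8)*atan(27/2)/2.

Antiderivative: F(y) = 3*log(3*y**2/2 + 3)*atan(3*y)/2; value = -3*log(27/8)*atan(3/2)/2 + 3*log(267/8)*atan(27/2)/2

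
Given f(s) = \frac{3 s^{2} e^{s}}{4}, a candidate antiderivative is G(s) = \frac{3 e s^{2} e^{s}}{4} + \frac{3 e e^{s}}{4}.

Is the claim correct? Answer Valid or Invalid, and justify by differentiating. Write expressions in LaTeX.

d/ds[G] = \frac{3 e s^{2} e^{s}}{4} + \frac{3 e s e^{s}}{2} + \frac{3 e e^{s}}{4}
d/ds[G] - f(s) = - \frac{3 s^{2} e^{s}}{4} + \frac{3 e s^{2} e^{s}}{4} + \frac{3 e s e^{s}}{2} + \frac{3 e e^{s}}{4} != 0.

Invalid: d/ds[G] - f = - \frac{3 s^{2} e^{s}}{4} + \frac{3 e s^{2} e^{s}}{4} + \frac{3 e s e^{s}}{2} + \frac{3 e e^{s}}{4}, which is not 0.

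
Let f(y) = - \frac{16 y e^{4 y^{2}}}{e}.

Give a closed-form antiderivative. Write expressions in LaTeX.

An antiderivative is F(y) = - \frac{2 e^{4 y^{2}}}{e}.

f matches the chain-rule pattern g'(h)*h' with inner function h(y) = 4 y^{2} - 1; substituting u = h(y) collapses the integral.
Check: d/dy[- \frac{2 e^{4 y^{2}}}{e}] = - \frac{16 y e^{4 y^{2}}}{e} = f(y).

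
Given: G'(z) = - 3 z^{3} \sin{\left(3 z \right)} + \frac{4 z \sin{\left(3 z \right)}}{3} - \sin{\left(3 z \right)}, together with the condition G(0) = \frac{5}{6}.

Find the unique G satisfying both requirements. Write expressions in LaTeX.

The integrand splits into summands that can be handled one at a time.
A general antiderivative is z^{3} \cos{\left(3 z \right)} - z^{2} \sin{\left(3 z \right)} - \frac{10 z \cos{\left(3 z \right)}}{9} + \frac{10 \sin{\left(3 z \right)}}{27} + \frac{\cos{\left(3 z \right)}}{3} + C.
The condition gives C = \frac{5}{6} - (\frac{1}{3}) = \frac{1}{2}.
So G(z) = z^{3} \cos{\left(3 z \right)} - z^{2} \sin{\left(3 z \right)} - \frac{10 z \cos{\left(3 z \right)}}{9} + \frac{10 \sin{\left(3 z \right)}}{27} + \frac{\cos{\left(3 z \right)}}{3} + \frac{1}{2}.
Check: d/dz[z^{3} \cos{\left(3 z \right)} - z^{2} \sin{\left(3 z \right)} - \frac{10 z \cos{\left(3 z \right)}}{9} + \frac{10 \sin{\left(3 z \right)}}{27} + \frac{\cos{\left(3 z \right)}}{3} + \frac{1}{2}] = - 3 z^{3} \sin{\left(3 z \right)} + \frac{4 z \sin{\left(3 z \right)}}{3} - \sin{\left(3 z \right)} = G'(z).

G(z) = z^{3} \cos{\left(3 z \right)} - z^{2} \sin{\left(3 z \right)} - \frac{10 z \cos{\left(3 z \right)}}{9} + \frac{10 \sin{\left(3 z \right)}}{27} + \frac{\cos{\left(3 z \right)}}{3} + \frac{1}{2}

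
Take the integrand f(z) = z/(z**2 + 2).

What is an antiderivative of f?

The substitution u = z**2 + 2 works: f is exactly (dF/du)*(du/dz) for that inner function.
Check: d/dz[log(z**2 + 2)/2] = z/(z**2 + 2) = f(z).

An antiderivative is F(z) = log(z**2 + 2)/2.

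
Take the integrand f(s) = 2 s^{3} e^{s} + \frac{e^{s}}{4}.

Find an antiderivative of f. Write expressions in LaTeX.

f has the shape u'v + uv' for u = 2 s^{3} - 6 s^{2} + 12 s - \frac{47}{4} and v = e^{s} — it is the derivative of the product u*v.
Check: d/ds[2 s^{3} e^{s} - 6 s^{2} e^{s} + 12 s e^{s} - \frac{47 e^{s}}{4}] = 2 s^{3} e^{s} + \frac{e^{s}}{4} = f(s).

An antiderivative is F(s) = 2 s^{3} e^{s} - 6 s^{2} e^{s} + 12 s e^{s} - \frac{47 e^{s}}{4}.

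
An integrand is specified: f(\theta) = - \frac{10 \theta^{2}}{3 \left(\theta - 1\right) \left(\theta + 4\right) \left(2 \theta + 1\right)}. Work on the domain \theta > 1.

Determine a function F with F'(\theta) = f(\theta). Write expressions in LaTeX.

Factor the denominator (3 \left(\theta - 1\right) \left(\theta + 4\right) \left(2 \theta + 1\right)) and decompose: f = \frac{10}{63 \left(2 \theta + 1\right)} - \frac{32}{21 \left(\theta + 4\right)} - \frac{2}{9 \left(\theta - 1\right)}; each piece integrates to a log, atan, or power term.
Check: d/d\theta[\frac{- 14 \log{\left(\theta - 1 \right)} + 5 \log{\left(\theta + \frac{1}{2} \right)} - 96 \log{\left(\theta + 4 \right)}}{63}] = - \frac{10 \theta^{2}}{6 \theta^{3} + 21 \theta^{2} - 15 \theta - 12}, which equals f(\theta).

An antiderivative is F(\theta) = \frac{- 14 \log{\left(\theta - 1 \right)} + 5 \log{\left(\theta + \frac{1}{2} \right)} - 96 \log{\left(\theta + 4 \right)}}{63}.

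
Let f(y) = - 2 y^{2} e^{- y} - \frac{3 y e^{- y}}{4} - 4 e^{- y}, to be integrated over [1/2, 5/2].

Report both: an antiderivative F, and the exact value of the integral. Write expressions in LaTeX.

Recognize the product-rule pattern: f = u'v + uv' with u = 2 y^{2} + \frac{19 y}{4} + \frac{35}{4}, v = e^{- y}, so integration by parts undoes it.
F(y) = \frac{\left(8 y^{2} + 19 y + 35\right) e^{- y}}{4} is an antiderivative of f.
Check: d/dy[\frac{\left(8 y^{2} + 19 y + 35\right) e^{- y}}{4}] = \frac{\left(- 8 y^{2} - 3 y - 16\right) e^{- y}}{4}, which equals f(y).
F(5/2) = \frac{265}{8 e^{\frac{5}{2}}}; F(1/2) = \frac{93}{8 e^{\frac{1}{2}}}.
Integral = F(5/2) - F(1/2) = - \frac{93}{8 e^{\frac{1}{2}}} + \frac{265}{8 e^{\frac{5}{2}}}.

Antiderivative: F(y) = \frac{\left(8 y^{2} + 19 y + 35\right) e^{- y}}{4}; value = - \frac{93}{8 e^{\frac{1}{2}}} + \frac{265}{8 e^{\frac{5}{2}}}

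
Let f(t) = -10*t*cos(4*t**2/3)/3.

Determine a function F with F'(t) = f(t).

The substitution u = 4*t**2/3 works: f is exactly (dF/du)*(du/dt) for that inner function.
Check: d/dt[-5*sin(4*t**2/3)/4] = -10*t*cos(4*t**2/3)/3 = f(t).

An antiderivative is F(t) = -5*sin(4*t**2/3)/4.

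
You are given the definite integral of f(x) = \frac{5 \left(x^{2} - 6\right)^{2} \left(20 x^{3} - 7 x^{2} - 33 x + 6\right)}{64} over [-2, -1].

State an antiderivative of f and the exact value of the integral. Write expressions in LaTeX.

Recognize the product-rule pattern: f = u'v + uv' with u = 5 \left(\frac{x^{2}}{4} - \frac{3}{2}\right)^{3}, v = \frac{5 x^{2}}{2} - x - \frac{1}{2}, so integration by parts undoes it.
F(x) = \frac{5 \left(x^{2} - 6\right)^{3} \left(5 x^{2} - 2 x - 1\right)}{128} is an antiderivative of f.
Check: d/dx[\frac{5 \left(x^{2} - 6\right)^{3} \left(5 x^{2} - 2 x - 1\right)}{128}] = \frac{25 x^{7}}{16} - \frac{35 x^{6}}{64} - \frac{1365 x^{5}}{64} + \frac{225 x^{4}}{32} + \frac{1395 x^{3}}{16} - \frac{405 x^{2}}{16} - \frac{1485 x}{16} + \frac{135}{8}, which equals f(x).
F(-1) = - \frac{1875}{64}; F(-2) = - \frac{115}{16}.
Integral = F(-1) - F(-2) = - \frac{1415}{64}.

Antiderivative: F(x) = \frac{5 \left(x^{2} - 6\right)^{3} \left(5 x^{2} - 2 x - 1\right)}{128}; value = - \frac{1415}{64}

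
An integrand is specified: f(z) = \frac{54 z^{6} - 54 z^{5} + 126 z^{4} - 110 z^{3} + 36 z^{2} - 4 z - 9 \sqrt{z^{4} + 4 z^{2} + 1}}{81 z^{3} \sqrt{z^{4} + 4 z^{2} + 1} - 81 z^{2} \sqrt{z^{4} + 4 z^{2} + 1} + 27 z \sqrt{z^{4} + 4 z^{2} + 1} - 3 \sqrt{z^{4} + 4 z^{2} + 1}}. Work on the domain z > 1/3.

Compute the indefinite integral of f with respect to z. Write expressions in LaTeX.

Since d/dz undoes antidifferentiation here, F'(z) = f(z) is required of F(z).
Check: d/dz[\frac{18 z^{2} \sqrt{z^{4} + 4 z^{2} + 1} - 12 z \sqrt{z^{4} + 4 z^{2} + 1} + 2 \sqrt{z^{4} + 4 z^{2} + 1} + 3}{6 \left(3 z - 1\right)^{2}}] = \frac{54 z^{6} - 54 z^{5} + 126 z^{4} - 110 z^{3} + 36 z^{2} - 4 z - 9 \sqrt{z^{4} + 4 z^{2} + 1}}{81 z^{3} \sqrt{z^{4} + 4 z^{2} + 1} - 81 z^{2} \sqrt{z^{4} + 4 z^{2} + 1} + 27 z \sqrt{z^{4} + 4 z^{2} + 1} - 3 \sqrt{z^{4} + 4 z^{2} + 1}} = f(z).

F(z) = \frac{18 z^{2} \sqrt{z^{4} + 4 z^{2} + 1} - 12 z \sqrt{z^{4} + 4 z^{2} + 1} + 2 \sqrt{z^{4} + 4 z^{2} + 1} + 3}{6 \left(3 z - 1\right)^{2}} + C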